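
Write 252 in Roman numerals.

Convert 252 to Roman numerals:
  252 contains 2×100 (CC)
  52 contains 1×50 (L)
  2 contains 2×1 (II)

CCLII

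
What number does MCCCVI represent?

MCCCVI: M=1000, C=100, C=100, C=100, V=5, I=1
1000 + 100 + 100 + 100 + 5 + 1 = 1306

1306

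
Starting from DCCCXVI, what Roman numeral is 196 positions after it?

DCCCXVI = 816
816 + 196 = 1012

MXII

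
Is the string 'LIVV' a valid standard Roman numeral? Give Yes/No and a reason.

'LIVV': V should not appear more than once

No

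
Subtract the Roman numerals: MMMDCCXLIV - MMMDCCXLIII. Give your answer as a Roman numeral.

MMMDCCXLIV = 3744
MMMDCCXLIII = 3743
3744 - 3743 = 1

I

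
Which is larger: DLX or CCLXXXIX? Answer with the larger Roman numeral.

DLX = 560
CCLXXXIX = 289
560 is larger

DLX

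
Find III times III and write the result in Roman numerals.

III = 3
III = 3
3 × 3 = 9

IX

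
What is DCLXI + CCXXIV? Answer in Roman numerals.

DCLXI = 661
CCXXIV = 224
661 + 224 = 885

DCCCLXXXV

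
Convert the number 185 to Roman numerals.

Convert 185 to Roman numerals:
  185 contains 1×100 (C)
  85 contains 1×50 (L)
  35 contains 3×10 (XXX)
  5 contains 1×5 (V)

CLXXXV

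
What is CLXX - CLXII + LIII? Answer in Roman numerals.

CLXX = 170, CLXII = 162, LIII = 53
170 - 162 = 8
8 + 53 = 61

LXI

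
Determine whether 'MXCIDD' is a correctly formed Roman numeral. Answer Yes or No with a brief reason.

'MXCIDD': D should not appear more than once

No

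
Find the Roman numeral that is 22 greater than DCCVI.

DCCVI = 706
706 + 22 = 728

DCCXXVIII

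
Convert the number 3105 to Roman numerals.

Convert 3105 to Roman numerals:
  3105 contains 3×1000 (MMM)
  105 contains 1×100 (C)
  5 contains 1×5 (V)

MMMCV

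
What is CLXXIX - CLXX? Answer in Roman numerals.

CLXXIX = 179
CLXX = 170
179 - 170 = 9

IX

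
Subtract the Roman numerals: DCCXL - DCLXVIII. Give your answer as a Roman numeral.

DCCXL = 740
DCLXVIII = 668
740 - 668 = 72

LXXII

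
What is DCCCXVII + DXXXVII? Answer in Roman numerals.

DCCCXVII = 817
DXXXVII = 537
817 + 537 = 1354

MCCCLIV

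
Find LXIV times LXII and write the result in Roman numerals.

LXIV = 64
LXII = 62
64 × 62 = 3968

MMMCMLXVIII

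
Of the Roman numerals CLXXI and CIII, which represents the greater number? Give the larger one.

CLXXI = 171
CIII = 103
171 is larger

CLXXI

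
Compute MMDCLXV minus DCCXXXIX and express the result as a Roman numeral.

MMDCLXV = 2665
DCCXXXIX = 739
2665 - 739 = 1926

MCMXXVI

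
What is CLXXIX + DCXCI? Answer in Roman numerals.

CLXXIX = 179
DCXCI = 691
179 + 691 = 870

DCCCLXX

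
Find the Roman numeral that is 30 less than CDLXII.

CDLXII = 462
462 - 30 = 432

CDXXXII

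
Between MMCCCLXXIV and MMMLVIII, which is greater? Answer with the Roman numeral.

MMCCCLXXIV = 2374
MMMLVIII = 3058
3058 is larger

MMMLVIII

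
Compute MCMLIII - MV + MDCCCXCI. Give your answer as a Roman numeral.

MCMLIII = 1953, MV = 1005, MDCCCXCI = 1891
1953 - 1005 = 948
948 + 1891 = 2839

MMDCCCXXXIX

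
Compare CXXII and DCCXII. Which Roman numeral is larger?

CXXII = 122
DCCXII = 712
712 is larger

DCCXII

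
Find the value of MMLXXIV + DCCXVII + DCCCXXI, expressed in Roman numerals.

MMLXXIV = 2074, DCCXVII = 717, DCCCXXI = 821
2074 + 717 = 2791
2791 + 821 = 3612

MMMDCXII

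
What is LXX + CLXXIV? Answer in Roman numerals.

LXX = 70
CLXXIV = 174
70 + 174 = 244

CCXLIV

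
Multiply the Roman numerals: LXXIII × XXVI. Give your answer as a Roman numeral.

LXXIII = 73
XXVI = 26
73 × 26 = 1898

MDCCCXCVIII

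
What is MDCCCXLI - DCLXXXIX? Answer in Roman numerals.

MDCCCXLI = 1841
DCLXXXIX = 689
1841 - 689 = 1152

MCLII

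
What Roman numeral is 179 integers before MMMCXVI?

MMMCXVI = 3116
3116 - 179 = 2937

MMCMXXXVII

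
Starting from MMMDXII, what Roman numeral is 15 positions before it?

MMMDXII = 3512
3512 - 15 = 3497

MMMCDXCVII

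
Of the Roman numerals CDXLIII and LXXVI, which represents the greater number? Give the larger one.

CDXLIII = 443
LXXVI = 76
443 is larger

CDXLIII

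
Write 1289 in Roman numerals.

Convert 1289 to Roman numerals:
  1289 contains 1×1000 (M)
  289 contains 2×100 (CC)
  89 contains 1×50 (L)
  39 contains 3×10 (XXX)
  9 contains 1×9 (IX)

MCCLXXXIX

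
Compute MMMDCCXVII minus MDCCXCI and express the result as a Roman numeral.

MMMDCCXVII = 3717
MDCCXCI = 1791
3717 - 1791 = 1926

MCMXXVI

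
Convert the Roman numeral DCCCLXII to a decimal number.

DCCCLXII: D=500, C=100, C=100, C=100, L=50, X=10, I=1, I=1
500 + 100 + 100 + 100 + 50 + 10 + 1 + 1 = 862

862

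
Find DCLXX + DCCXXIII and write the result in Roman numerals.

DCLXX = 670
DCCXXIII = 723
670 + 723 = 1393

MCCCXCIII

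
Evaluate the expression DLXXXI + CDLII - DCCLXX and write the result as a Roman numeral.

DLXXXI = 581, CDLII = 452, DCCLXX = 770
581 + 452 = 1033
1033 - 770 = 263

CCLXIII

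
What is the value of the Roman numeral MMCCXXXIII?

MMCCXXXIII: M=1000, M=1000, C=100, C=100, X=10, X=10, X=10, I=1, I=1, I=1
1000 + 1000 + 100 + 100 + 10 + 10 + 10 + 1 + 1 + 1 = 2233

2233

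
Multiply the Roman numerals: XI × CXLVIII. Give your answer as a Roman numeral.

XI = 11
CXLVIII = 148
11 × 148 = 1628

MDCXXVIII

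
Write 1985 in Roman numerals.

Convert 1985 to Roman numerals:
  1985 contains 1×1000 (M)
  985 contains 1×900 (CM)
  85 contains 1×50 (L)
  35 contains 3×10 (XXX)
  5 contains 1×5 (V)

MCMLXXXV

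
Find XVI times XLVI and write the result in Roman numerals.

XVI = 16
XLVI = 46
16 × 46 = 736

DCCXXXVI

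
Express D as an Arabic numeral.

D: D=500

500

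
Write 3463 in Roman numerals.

Convert 3463 to Roman numerals:
  3463 contains 3×1000 (MMM)
  463 contains 1×400 (CD)
  63 contains 1×50 (L)
  13 contains 1×10 (X)
  3 contains 3×1 (III)

MMMCDLXIII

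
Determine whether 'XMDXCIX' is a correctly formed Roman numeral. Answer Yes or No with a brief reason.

'XMDXCIX': Invalid subtractive combination: XM

No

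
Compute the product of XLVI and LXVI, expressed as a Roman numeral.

XLVI = 46
LXVI = 66
46 × 66 = 3036

MMMXXXVI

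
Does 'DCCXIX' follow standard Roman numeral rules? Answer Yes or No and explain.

'DCCXIX': Check the rules: uses only the symbols I, V, X, L, C, D, M; no symbol is repeated more than three times in a row; V, L and D each appear at most once; the only place a smaller symbol precedes a larger one is the allowed subtractive pair IX, the symbol right after such a pair (if any) is smaller than the pair's first symbol, and otherwise the values never increase from left to right. Value: D (500) + C (100) + C (100) + X (10) + IX (9) = 719. So it is a valid standard Roman numeral.

Yes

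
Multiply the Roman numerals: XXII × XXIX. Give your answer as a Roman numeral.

XXII = 22
XXIX = 29
22 × 29 = 638

DCXXXVIII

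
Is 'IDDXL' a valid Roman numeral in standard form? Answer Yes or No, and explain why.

'IDDXL': D should not appear more than once

No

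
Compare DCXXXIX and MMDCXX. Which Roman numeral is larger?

DCXXXIX = 639
MMDCXX = 2620
2620 is larger

MMDCXX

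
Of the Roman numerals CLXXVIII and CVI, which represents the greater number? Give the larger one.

CLXXVIII = 178
CVI = 106
178 is larger

CLXXVIII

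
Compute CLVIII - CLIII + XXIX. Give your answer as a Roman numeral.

CLVIII = 158, CLIII = 153, XXIX = 29
158 - 153 = 5
5 + 29 = 34

XXXIV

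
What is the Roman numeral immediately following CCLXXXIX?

CCLXXXIX = 289, so the next integer is 289 + 1 = 290

CCXC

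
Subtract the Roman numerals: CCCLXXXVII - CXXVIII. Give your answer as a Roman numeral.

CCCLXXXVII = 387
CXXVIII = 128
387 - 128 = 259

CCLIX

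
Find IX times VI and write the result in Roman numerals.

IX = 9
VI = 6
9 × 6 = 54

LIV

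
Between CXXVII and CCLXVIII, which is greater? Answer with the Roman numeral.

CXXVII = 127
CCLXVIII = 268
268 is larger

CCLXVIII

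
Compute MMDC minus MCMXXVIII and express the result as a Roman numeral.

MMDC = 2600
MCMXXVIII = 1928
2600 - 1928 = 672

DCLXXII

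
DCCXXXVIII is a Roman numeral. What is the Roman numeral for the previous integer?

DCCXXXVIII = 738; previous is 737

DCCXXXVII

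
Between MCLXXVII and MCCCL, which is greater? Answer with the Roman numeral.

MCLXXVII = 1177
MCCCL = 1350
1350 is larger

MCCCL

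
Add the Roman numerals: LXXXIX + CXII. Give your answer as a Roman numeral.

LXXXIX = 89
CXII = 112
89 + 112 = 201

CCI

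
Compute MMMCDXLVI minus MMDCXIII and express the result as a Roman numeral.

MMMCDXLVI = 3446
MMDCXIII = 2613
3446 - 2613 = 833

DCCCXXXIII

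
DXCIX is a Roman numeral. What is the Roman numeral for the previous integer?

DXCIX = 599; previous is 598

DXCVIII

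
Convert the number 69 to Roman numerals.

Convert 69 to Roman numerals:
  69 contains 1×50 (L)
  19 contains 1×10 (X)
  9 contains 1×9 (IX)

LXIX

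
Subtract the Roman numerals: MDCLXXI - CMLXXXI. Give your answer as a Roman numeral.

MDCLXXI = 1671
CMLXXXI = 981
1671 - 981 = 690

DCXC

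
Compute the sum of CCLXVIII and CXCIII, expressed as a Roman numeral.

CCLXVIII = 268
CXCIII = 193
268 + 193 = 461

CDLXI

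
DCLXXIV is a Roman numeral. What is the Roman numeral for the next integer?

DCLXXIV = 674, so the next integer is 674 + 1 = 675

DCLXXV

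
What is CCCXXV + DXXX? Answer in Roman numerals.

CCCXXV = 325
DXXX = 530
325 + 530 = 855

DCCCLV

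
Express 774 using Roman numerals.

Convert 774 to Roman numerals:
  774 contains 1×500 (D)
  274 contains 2×100 (CC)
  74 contains 1×50 (L)
  24 contains 2×10 (XX)
  4 contains 1×4 (IV)

DCCLXXIV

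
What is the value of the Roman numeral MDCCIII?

MDCCIII: M=1000, D=500, C=100, C=100, I=1, I=1, I=1
1000 + 500 + 100 + 100 + 1 + 1 + 1 = 1703

1703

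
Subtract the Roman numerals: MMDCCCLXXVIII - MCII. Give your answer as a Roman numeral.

MMDCCCLXXVIII = 2878
MCII = 1102
2878 - 1102 = 1776

MDCCLXXVI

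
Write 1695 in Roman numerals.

Convert 1695 to Roman numerals:
  1695 contains 1×1000 (M)
  695 contains 1×500 (D)
  195 contains 1×100 (C)
  95 contains 1×90 (XC)
  5 contains 1×5 (V)

MDCXCV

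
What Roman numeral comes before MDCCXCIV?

MDCCXCIV = 1794, so the previous integer is 1794 - 1 = 1793

MDCCXCIII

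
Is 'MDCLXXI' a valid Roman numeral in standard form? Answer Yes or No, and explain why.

'MDCLXXI': Check the rules: uses only the symbols I, V, X, L, C, D, M; no symbol is repeated more than three times in a row; V, L and D each appear at most once; no smaller symbol precedes a larger one (values never increase from left to right). Value: M (1000) + D (500) + C (100) + L (50) + X (10) + X (10) + I (1) = 1671. So it is a valid standard Roman numeral.

Yes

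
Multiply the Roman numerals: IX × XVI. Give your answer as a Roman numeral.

IX = 9
XVI = 16
9 × 16 = 144

CXLIV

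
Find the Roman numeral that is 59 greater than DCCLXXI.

DCCLXXI = 771
771 + 59 = 830

DCCCXXX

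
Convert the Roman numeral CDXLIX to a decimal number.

CDXLIX: CD=400, XL=40, IX=9
400 + 40 + 9 = 449

449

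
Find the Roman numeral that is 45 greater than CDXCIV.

CDXCIV = 494
494 + 45 = 539

DXXXIX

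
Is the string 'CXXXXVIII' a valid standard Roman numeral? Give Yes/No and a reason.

'CXXXXVIII': More than 3 consecutive X's

No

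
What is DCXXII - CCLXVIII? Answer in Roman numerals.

DCXXII = 622
CCLXVIII = 268
622 - 268 = 354

CCCLIV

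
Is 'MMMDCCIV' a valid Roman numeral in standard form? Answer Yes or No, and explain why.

'MMMDCCIV': Check the rules: uses only the symbols I, V, X, L, C, D, M; no symbol is repeated more than three times in a row; V, L and D each appear at most once; the only place a smaller symbol precedes a larger one is the allowed subtractive pair IV, the symbol right after such a pair (if any) is smaller than the pair's first symbol, and otherwise the values never increase from left to right. Value: M (1000) + M (1000) + M (1000) + D (500) + C (100) + C (100) + IV (4) = 3704. So it is a valid standard Roman numeral.

Yes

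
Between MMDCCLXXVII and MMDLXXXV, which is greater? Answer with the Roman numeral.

MMDCCLXXVII = 2777
MMDLXXXV = 2585
2777 is larger

MMDCCLXXVII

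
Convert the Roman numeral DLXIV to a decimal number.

DLXIV: D=500, L=50, X=10, IV=4
500 + 50 + 10 + 4 = 564

564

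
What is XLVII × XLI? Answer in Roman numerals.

XLVII = 47
XLI = 41
47 × 41 = 1927

MCMXXVII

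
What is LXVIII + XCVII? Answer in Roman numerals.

LXVIII = 68
XCVII = 97
68 + 97 = 165

CLXV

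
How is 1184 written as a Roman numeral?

Convert 1184 to Roman numerals:
  1184 contains 1×1000 (M)
  184 contains 1×100 (C)
  84 contains 1×50 (L)
  34 contains 3×10 (XXX)
  4 contains 1×4 (IV)

MCLXXXIV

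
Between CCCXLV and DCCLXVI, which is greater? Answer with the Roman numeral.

CCCXLV = 345
DCCLXVI = 766
766 is larger

DCCLXVI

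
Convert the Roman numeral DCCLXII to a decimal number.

DCCLXII: D=500, C=100, C=100, L=50, X=10, I=1, I=1
500 + 100 + 100 + 50 + 10 + 1 + 1 = 762

762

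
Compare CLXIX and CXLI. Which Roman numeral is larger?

CLXIX = 169
CXLI = 141
169 is larger

CLXIX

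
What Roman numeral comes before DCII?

DCII = 602, so the previous integer is 602 - 1 = 601

DCI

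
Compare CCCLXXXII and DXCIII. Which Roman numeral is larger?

CCCLXXXII = 382
DXCIII = 593
593 is larger

DXCIII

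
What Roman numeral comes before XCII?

XCII = 92, so the previous integer is 92 - 1 = 91

XCI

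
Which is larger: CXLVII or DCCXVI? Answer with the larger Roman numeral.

CXLVII = 147
DCCXVI = 716
716 is larger

DCCXVI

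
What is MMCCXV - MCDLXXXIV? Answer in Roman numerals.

MMCCXV = 2215
MCDLXXXIV = 1484
2215 - 1484 = 731

DCCXXXI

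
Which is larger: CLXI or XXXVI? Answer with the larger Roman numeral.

CLXI = 161
XXXVI = 36
161 is larger

CLXI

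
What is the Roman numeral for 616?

Convert 616 to Roman numerals:
  616 contains 1×500 (D)
  116 contains 1×100 (C)
  16 contains 1×10 (X)
  6 contains 1×5 (V)
  1 contains 1×1 (I)

DCXVI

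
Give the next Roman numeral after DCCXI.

DCCXI = 711, so the next integer is 711 + 1 = 712

DCCXII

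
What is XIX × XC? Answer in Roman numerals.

XIX = 19
XC = 90
19 × 90 = 1710

MDCCX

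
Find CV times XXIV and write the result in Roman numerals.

CV = 105
XXIV = 24
105 × 24 = 2520

MMDXX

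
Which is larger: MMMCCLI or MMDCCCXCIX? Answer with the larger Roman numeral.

MMMCCLI = 3251
MMDCCCXCIX = 2899
3251 is larger

MMMCCLI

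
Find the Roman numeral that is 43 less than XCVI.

XCVI = 96
96 - 43 = 53

LIII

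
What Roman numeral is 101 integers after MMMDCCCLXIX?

MMMDCCCLXIX = 3869
3869 + 101 = 3970

MMMCMLXX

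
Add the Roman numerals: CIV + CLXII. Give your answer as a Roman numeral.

CIV = 104
CLXII = 162
104 + 162 = 266

CCLXVI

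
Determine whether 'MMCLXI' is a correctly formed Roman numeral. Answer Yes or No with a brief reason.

'MMCLXI': Check the rules: uses only the symbols I, V, X, L, C, D, M; no symbol is repeated more than three times in a row; V, L and D each appear at most once; no smaller symbol precedes a larger one (values never increase from left to right). Value: M (1000) + M (1000) + C (100) + L (50) + X (10) + I (1) = 2161. So it is a valid standard Roman numeral.

Yes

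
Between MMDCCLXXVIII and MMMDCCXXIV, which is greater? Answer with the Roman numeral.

MMDCCLXXVIII = 2778
MMMDCCXXIV = 3724
3724 is larger

MMMDCCXXIV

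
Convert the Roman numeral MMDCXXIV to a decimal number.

MMDCXXIV: M=1000, M=1000, D=500, C=100, X=10, X=10, IV=4
1000 + 1000 + 500 + 100 + 10 + 10 + 4 = 2624

2624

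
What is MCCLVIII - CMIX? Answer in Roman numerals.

MCCLVIII = 1258
CMIX = 909
1258 - 909 = 349

CCCXLIX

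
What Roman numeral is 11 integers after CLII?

CLII = 152
152 + 11 = 163

CLXIII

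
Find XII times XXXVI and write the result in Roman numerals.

XII = 12
XXXVI = 36
12 × 36 = 432

CDXXXII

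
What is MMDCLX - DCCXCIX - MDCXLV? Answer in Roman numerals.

MMDCLX = 2660, DCCXCIX = 799, MDCXLV = 1645
2660 - 799 = 1861
1861 - 1645 = 216

CCXVI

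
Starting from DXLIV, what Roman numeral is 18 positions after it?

DXLIV = 544
544 + 18 = 562

DLXII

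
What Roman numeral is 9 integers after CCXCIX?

CCXCIX = 299
299 + 9 = 308

CCCVIII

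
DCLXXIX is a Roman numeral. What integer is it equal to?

DCLXXIX: D=500, C=100, L=50, X=10, X=10, IX=9
500 + 100 + 50 + 10 + 10 + 9 = 679

679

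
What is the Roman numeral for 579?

Convert 579 to Roman numerals:
  579 contains 1×500 (D)
  79 contains 1×50 (L)
  29 contains 2×10 (XX)
  9 contains 1×9 (IX)

DLXXIX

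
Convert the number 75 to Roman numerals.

Convert 75 to Roman numerals:
  75 contains 1×50 (L)
  25 contains 2×10 (XX)
  5 contains 1×5 (V)

LXXV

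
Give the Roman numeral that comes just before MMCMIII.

MMCMIII = 2903; previous is 2902

MMCMII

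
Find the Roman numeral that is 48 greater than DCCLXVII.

DCCLXVII = 767
767 + 48 = 815

DCCCXV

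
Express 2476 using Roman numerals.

Convert 2476 to Roman numerals:
  2476 contains 2×1000 (MM)
  476 contains 1×400 (CD)
  76 contains 1×50 (L)
  26 contains 2×10 (XX)
  6 contains 1×5 (V)
  1 contains 1×1 (I)

MMCDLXXVI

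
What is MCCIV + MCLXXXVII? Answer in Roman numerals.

MCCIV = 1204
MCLXXXVII = 1187
1204 + 1187 = 2391

MMCCCXCI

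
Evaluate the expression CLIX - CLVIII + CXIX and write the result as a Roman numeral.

CLIX = 159, CLVIII = 158, CXIX = 119
159 - 158 = 1
1 + 119 = 120

CXX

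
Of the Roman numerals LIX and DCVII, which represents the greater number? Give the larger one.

LIX = 59
DCVII = 607
607 is larger

DCVII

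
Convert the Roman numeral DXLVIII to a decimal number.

DXLVIII: D=500, XL=40, V=5, I=1, I=1, I=1
500 + 40 + 5 + 1 + 1 + 1 = 548

548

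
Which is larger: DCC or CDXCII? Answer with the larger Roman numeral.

DCC = 700
CDXCII = 492
700 is larger

DCC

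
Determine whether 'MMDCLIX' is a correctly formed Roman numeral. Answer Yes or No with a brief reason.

'MMDCLIX': Check the rules: uses only the symbols I, V, X, L, C, D, M; no symbol is repeated more than three times in a row; V, L and D each appear at most once; the only place a smaller symbol precedes a larger one is the allowed subtractive pair IX, the symbol right after such a pair (if any) is smaller than the pair's first symbol, and otherwise the values never increase from left to right. Value: M (1000) + M (1000) + D (500) + C (100) + L (50) + IX (9) = 2659. So it is a valid standard Roman numeral.

Yes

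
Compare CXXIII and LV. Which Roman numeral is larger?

CXXIII = 123
LV = 55
123 is larger

CXXIII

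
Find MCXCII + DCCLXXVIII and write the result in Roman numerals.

MCXCII = 1192
DCCLXXVIII = 778
1192 + 778 = 1970

MCMLXX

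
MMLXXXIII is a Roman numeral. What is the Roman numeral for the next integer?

MMLXXXIII = 2083, so the next integer is 2083 + 1 = 2084

MMLXXXIV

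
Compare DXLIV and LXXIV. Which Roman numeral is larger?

DXLIV = 544
LXXIV = 74
544 is larger

DXLIV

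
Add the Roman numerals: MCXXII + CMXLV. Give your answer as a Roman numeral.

MCXXII = 1122
CMXLV = 945
1122 + 945 = 2067

MMLXVII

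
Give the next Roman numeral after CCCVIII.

CCCVIII = 308; next is 309

CCCIX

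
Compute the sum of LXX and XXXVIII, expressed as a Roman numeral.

LXX = 70
XXXVIII = 38
70 + 38 = 108

CVIII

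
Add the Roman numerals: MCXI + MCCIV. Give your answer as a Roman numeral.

MCXI = 1111
MCCIV = 1204
1111 + 1204 = 2315

MMCCCXV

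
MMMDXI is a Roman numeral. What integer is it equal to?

MMMDXI: M=1000, M=1000, M=1000, D=500, X=10, I=1
1000 + 1000 + 1000 + 500 + 10 + 1 = 3511

3511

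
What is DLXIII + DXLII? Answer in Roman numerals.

DLXIII = 563
DXLII = 542
563 + 542 = 1105

MCV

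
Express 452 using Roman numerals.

Convert 452 to Roman numerals:
  452 contains 1×400 (CD)
  52 contains 1×50 (L)
  2 contains 2×1 (II)

CDLII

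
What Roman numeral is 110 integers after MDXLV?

MDXLV = 1545
1545 + 110 = 1655

MDCLV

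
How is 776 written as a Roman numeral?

Convert 776 to Roman numerals:
  776 contains 1×500 (D)
  276 contains 2×100 (CC)
  76 contains 1×50 (L)
  26 contains 2×10 (XX)
  6 contains 1×5 (V)
  1 contains 1×1 (I)

DCCLXXVI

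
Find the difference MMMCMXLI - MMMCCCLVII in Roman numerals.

MMMCMXLI = 3941
MMMCCCLVII = 3357
3941 - 3357 = 584

DLXXXIV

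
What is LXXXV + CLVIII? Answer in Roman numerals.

LXXXV = 85
CLVIII = 158
85 + 158 = 243

CCXLIII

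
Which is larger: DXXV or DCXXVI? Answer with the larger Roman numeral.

DXXV = 525
DCXXVI = 626
626 is larger

DCXXVI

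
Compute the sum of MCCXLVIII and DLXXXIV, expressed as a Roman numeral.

MCCXLVIII = 1248
DLXXXIV = 584
1248 + 584 = 1832

MDCCCXXXII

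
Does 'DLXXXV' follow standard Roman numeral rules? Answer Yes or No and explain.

'DLXXXV': Check the rules: uses only the symbols I, V, X, L, C, D, M; no symbol is repeated more than three times in a row; V, L and D each appear at most once; no smaller symbol precedes a larger one (values never increase from left to right). Value: D (500) + L (50) + X (10) + X (10) + X (10) + V (5) = 585. So it is a valid standard Roman numeral.

Yes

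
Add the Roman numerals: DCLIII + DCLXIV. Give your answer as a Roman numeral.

DCLIII = 653
DCLXIV = 664
653 + 664 = 1317

MCCCXVII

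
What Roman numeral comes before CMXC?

CMXC = 990, so the previous integer is 990 - 1 = 989

CMLXXXIX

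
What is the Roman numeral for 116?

Convert 116 to Roman numerals:
  116 contains 1×100 (C)
  16 contains 1×10 (X)
  6 contains 1×5 (V)
  1 contains 1×1 (I)

CXVI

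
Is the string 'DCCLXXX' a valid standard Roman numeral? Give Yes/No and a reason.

'DCCLXXX': Check the rules: uses only the symbols I, V, X, L, C, D, M; no symbol is repeated more than three times in a row; V, L and D each appear at most once; no smaller symbol precedes a larger one (values never increase from left to right). Value: D (500) + C (100) + C (100) + L (50) + X (10) + X (10) + X (10) = 780. So it is a valid standard Roman numeral.

Yes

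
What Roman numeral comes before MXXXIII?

MXXXIII = 1033; previous is 1032

MXXXII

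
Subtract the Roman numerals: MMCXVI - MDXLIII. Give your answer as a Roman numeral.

MMCXVI = 2116
MDXLIII = 1543
2116 - 1543 = 573

DLXXIII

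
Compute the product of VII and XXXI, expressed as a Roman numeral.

VII = 7
XXXI = 31
7 × 31 = 217

CCXVII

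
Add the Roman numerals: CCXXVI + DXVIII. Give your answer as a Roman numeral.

CCXXVI = 226
DXVIII = 518
226 + 518 = 744

DCCXLIV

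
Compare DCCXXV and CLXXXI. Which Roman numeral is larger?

DCCXXV = 725
CLXXXI = 181
725 is larger

DCCXXV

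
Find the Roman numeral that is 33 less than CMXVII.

CMXVII = 917
917 - 33 = 884

DCCCLXXXIV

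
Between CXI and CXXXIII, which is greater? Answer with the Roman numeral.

CXI = 111
CXXXIII = 133
133 is larger

CXXXIII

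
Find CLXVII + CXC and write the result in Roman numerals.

CLXVII = 167
CXC = 190
167 + 190 = 357

CCCLVII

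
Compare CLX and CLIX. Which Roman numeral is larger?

CLX = 160
CLIX = 159
160 is larger

CLX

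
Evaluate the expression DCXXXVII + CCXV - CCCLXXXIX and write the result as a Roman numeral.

DCXXXVII = 637, CCXV = 215, CCCLXXXIX = 389
637 + 215 = 852
852 - 389 = 463

CDLXIII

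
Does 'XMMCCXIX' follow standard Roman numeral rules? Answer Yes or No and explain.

'XMMCCXIX': Invalid subtractive combination: XM

No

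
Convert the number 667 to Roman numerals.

Convert 667 to Roman numerals:
  667 contains 1×500 (D)
  167 contains 1×100 (C)
  67 contains 1×50 (L)
  17 contains 1×10 (X)
  7 contains 1×5 (V)
  2 contains 2×1 (II)

DCLXVII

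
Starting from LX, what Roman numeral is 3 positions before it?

LX = 60
60 - 3 = 57

LVII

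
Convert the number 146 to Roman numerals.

Convert 146 to Roman numerals:
  146 contains 1×100 (C)
  46 contains 1×40 (XL)
  6 contains 1×5 (V)
  1 contains 1×1 (I)

CXLVI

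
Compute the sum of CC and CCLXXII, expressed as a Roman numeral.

CC = 200
CCLXXII = 272
200 + 272 = 472

CDLXXII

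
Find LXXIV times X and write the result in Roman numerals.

LXXIV = 74
X = 10
74 × 10 = 740

DCCXL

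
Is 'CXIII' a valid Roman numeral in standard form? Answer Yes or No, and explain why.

'CXIII': Check the rules: uses only the symbols I, V, X, L, C, D, M; no symbol is repeated more than three times in a row; V, L and D each appear at most once; no smaller symbol precedes a larger one (values never increase from left to right). Value: C (100) + X (10) + I (1) + I (1) + I (1) = 113. So it is a valid standard Roman numeral.

Yes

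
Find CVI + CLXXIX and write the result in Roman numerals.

CVI = 106
CLXXIX = 179
106 + 179 = 285

CCLXXXV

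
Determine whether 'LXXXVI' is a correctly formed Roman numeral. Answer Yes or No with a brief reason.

'LXXXVI': Check the rules: uses only the symbols I, V, X, L, C, D, M; no symbol is repeated more than three times in a row; V, L and D each appear at most once; no smaller symbol precedes a larger one (values never increase from left to right). Value: L (50) + X (10) + X (10) + X (10) + V (5) + I (1) = 86. So it is a valid standard Roman numeral.

Yes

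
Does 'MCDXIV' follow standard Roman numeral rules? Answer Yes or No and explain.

'MCDXIV': Check the rules: uses only the symbols I, V, X, L, C, D, M; no symbol is repeated more than three times in a row; V, L and D each appear at most once; the only places a smaller symbol precedes a larger one are the allowed subtractive pairs CD, IV, the symbol right after such a pair (if any) is smaller than the pair's first symbol, and otherwise the values never increase from left to right. Value: M (1000) + CD (400) + X (10) + IV (4) = 1414. So it is a valid standard Roman numeral.

Yes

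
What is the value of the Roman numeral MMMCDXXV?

MMMCDXXV: M=1000, M=1000, M=1000, CD=400, X=10, X=10, V=5
1000 + 1000 + 1000 + 400 + 10 + 10 + 5 = 3425

3425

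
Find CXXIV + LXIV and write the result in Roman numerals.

CXXIV = 124
LXIV = 64
124 + 64 = 188

CLXXXVIII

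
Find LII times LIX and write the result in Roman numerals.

LII = 52
LIX = 59
52 × 59 = 3068

MMMLXVIII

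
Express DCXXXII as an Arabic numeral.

DCXXXII: D=500, C=100, X=10, X=10, X=10, I=1, I=1
500 + 100 + 10 + 10 + 10 + 1 + 1 = 632

632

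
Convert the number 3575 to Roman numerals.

Convert 3575 to Roman numerals:
  3575 contains 3×1000 (MMM)
  575 contains 1×500 (D)
  75 contains 1×50 (L)
  25 contains 2×10 (XX)
  5 contains 1×5 (V)

MMMDLXXV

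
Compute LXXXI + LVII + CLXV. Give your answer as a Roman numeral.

LXXXI = 81, LVII = 57, CLXV = 165
81 + 57 = 138
138 + 165 = 303

CCCIII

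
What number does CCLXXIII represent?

CCLXXIII: C=100, C=100, L=50, X=10, X=10, I=1, I=1, I=1
100 + 100 + 50 + 10 + 10 + 1 + 1 + 1 = 273

273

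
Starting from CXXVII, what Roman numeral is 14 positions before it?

CXXVII = 127
127 - 14 = 113

CXIII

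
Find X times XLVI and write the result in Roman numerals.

X = 10
XLVI = 46
10 × 46 = 460

CDLX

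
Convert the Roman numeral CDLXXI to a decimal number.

CDLXXI: CD=400, L=50, X=10, X=10, I=1
400 + 50 + 10 + 10 + 1 = 471

471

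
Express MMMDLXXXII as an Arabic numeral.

MMMDLXXXII: M=1000, M=1000, M=1000, D=500, L=50, X=10, X=10, X=10, I=1, I=1
1000 + 1000 + 1000 + 500 + 50 + 10 + 10 + 10 + 1 + 1 = 3582

3582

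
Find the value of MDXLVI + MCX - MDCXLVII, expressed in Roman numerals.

MDXLVI = 1546, MCX = 1110, MDCXLVII = 1647
1546 + 1110 = 2656
2656 - 1647 = 1009

MIX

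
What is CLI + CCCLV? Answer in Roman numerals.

CLI = 151
CCCLV = 355
151 + 355 = 506

DVI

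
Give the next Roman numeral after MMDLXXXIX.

MMDLXXXIX = 2589, so the next integer is 2589 + 1 = 2590

MMDXC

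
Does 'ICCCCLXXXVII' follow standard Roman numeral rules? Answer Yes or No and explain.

'ICCCCLXXXVII': More than 3 consecutive C's

No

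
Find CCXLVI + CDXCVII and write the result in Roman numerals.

CCXLVI = 246
CDXCVII = 497
246 + 497 = 743

DCCXLIII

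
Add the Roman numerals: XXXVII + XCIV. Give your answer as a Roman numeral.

XXXVII = 37
XCIV = 94
37 + 94 = 131

CXXXI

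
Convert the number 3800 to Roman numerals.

Convert 3800 to Roman numerals:
  3800 contains 3×1000 (MMM)
  800 contains 1×500 (D)
  300 contains 3×100 (CCC)

MMMDCCC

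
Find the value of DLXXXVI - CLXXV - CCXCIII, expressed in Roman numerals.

DLXXXVI = 586, CLXXV = 175, CCXCIII = 293
586 - 175 = 411
411 - 293 = 118

CXVIII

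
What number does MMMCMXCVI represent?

MMMCMXCVI: M=1000, M=1000, M=1000, CM=900, XC=90, V=5, I=1
1000 + 1000 + 1000 + 900 + 90 + 5 + 1 = 3996

3996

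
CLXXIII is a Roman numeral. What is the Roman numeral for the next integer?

CLXXIII = 173, so the next integer is 173 + 1 = 174

CLXXIV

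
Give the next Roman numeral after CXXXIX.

CXXXIX = 139, so the next integer is 139 + 1 = 140

CXL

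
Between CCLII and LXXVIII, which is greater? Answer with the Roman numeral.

CCLII = 252
LXXVIII = 78
252 is larger

CCLII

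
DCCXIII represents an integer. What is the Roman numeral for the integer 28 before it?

DCCXIII = 713
713 - 28 = 685

DCLXXXV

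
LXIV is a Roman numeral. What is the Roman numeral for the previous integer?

LXIV = 64, so the previous integer is 64 - 1 = 63

LXIII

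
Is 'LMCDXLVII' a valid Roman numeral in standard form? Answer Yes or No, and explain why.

'LMCDXLVII': L should not appear more than once

No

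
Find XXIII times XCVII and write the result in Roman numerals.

XXIII = 23
XCVII = 97
23 × 97 = 2231

MMCCXXXI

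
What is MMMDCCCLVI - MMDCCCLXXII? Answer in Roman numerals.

MMMDCCCLVI = 3856
MMDCCCLXXII = 2872
3856 - 2872 = 984

CMLXXXIV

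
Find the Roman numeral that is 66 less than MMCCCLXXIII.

MMCCCLXXIII = 2373
2373 - 66 = 2307

MMCCCVII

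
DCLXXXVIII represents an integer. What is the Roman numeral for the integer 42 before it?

DCLXXXVIII = 688
688 - 42 = 646

DCXLVI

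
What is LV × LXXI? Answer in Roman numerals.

LV = 55
LXXI = 71
55 × 71 = 3905

MMMCMV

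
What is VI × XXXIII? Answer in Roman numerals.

VI = 6
XXXIII = 33
6 × 33 = 198

CXCVIII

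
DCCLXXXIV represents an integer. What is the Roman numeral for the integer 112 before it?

DCCLXXXIV = 784
784 - 112 = 672

DCLXXII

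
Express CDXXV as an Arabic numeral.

CDXXV: CD=400, X=10, X=10, V=5
400 + 10 + 10 + 5 = 425

425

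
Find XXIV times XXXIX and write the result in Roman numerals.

XXIV = 24
XXXIX = 39
24 × 39 = 936

CMXXXVI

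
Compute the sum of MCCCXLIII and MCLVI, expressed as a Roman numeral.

MCCCXLIII = 1343
MCLVI = 1156
1343 + 1156 = 2499

MMCDXCIX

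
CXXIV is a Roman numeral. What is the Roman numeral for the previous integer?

CXXIV = 124, so the previous integer is 124 - 1 = 123

CXXIII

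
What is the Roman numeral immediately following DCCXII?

DCCXII = 712; next is 713

DCCXIII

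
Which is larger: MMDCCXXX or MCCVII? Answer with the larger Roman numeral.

MMDCCXXX = 2730
MCCVII = 1207
2730 is larger

MMDCCXXX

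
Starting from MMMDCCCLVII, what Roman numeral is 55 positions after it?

MMMDCCCLVII = 3857
3857 + 55 = 3912

MMMCMXII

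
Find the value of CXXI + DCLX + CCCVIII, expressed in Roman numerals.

CXXI = 121, DCLX = 660, CCCVIII = 308
121 + 660 = 781
781 + 308 = 1089

MLXXXIX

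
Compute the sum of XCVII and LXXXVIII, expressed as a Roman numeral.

XCVII = 97
LXXXVIII = 88
97 + 88 = 185

CLXXXV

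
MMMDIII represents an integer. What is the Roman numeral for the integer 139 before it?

MMMDIII = 3503
3503 - 139 = 3364

MMMCCCLXIV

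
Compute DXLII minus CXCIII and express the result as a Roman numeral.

DXLII = 542
CXCIII = 193
542 - 193 = 349

CCCXLIX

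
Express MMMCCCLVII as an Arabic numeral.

MMMCCCLVII: M=1000, M=1000, M=1000, C=100, C=100, C=100, L=50, V=5, I=1, I=1
1000 + 1000 + 1000 + 100 + 100 + 100 + 50 + 5 + 1 + 1 = 3357

3357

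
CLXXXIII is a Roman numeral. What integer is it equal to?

CLXXXIII: C=100, L=50, X=10, X=10, X=10, I=1, I=1, I=1
100 + 50 + 10 + 10 + 10 + 1 + 1 + 1 = 183

183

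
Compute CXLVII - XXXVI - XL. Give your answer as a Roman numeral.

CXLVII = 147, XXXVI = 36, XL = 40
147 - 36 = 111
111 - 40 = 71

LXXI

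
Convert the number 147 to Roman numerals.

Convert 147 to Roman numerals:
  147 contains 1×100 (C)
  47 contains 1×40 (XL)
  7 contains 1×5 (V)
  2 contains 2×1 (II)

CXLVII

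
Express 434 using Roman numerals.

Convert 434 to Roman numerals:
  434 contains 1×400 (CD)
  34 contains 3×10 (XXX)
  4 contains 1×4 (IV)

CDXXXIV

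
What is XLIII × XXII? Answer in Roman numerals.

XLIII = 43
XXII = 22
43 × 22 = 946

CMXLVI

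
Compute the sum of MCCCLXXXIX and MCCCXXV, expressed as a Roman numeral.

MCCCLXXXIX = 1389
MCCCXXV = 1325
1389 + 1325 = 2714

MMDCCXIV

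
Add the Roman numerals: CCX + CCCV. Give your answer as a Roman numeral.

CCX = 210
CCCV = 305
210 + 305 = 515

DXV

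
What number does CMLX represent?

CMLX: CM=900, L=50, X=10
900 + 50 + 10 = 960

960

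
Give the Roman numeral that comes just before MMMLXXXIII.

MMMLXXXIII = 3083; previous is 3082

MMMLXXXII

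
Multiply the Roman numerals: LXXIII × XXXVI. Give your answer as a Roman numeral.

LXXIII = 73
XXXVI = 36
73 × 36 = 2628

MMDCXXVIII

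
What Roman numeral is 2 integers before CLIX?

CLIX = 159
159 - 2 = 157

CLVII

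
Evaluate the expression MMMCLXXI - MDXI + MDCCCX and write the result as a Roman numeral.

MMMCLXXI = 3171, MDXI = 1511, MDCCCX = 1810
3171 - 1511 = 1660
1660 + 1810 = 3470

MMMCDLXX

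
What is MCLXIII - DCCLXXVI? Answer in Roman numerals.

MCLXIII = 1163
DCCLXXVI = 776
1163 - 776 = 387

CCCLXXXVII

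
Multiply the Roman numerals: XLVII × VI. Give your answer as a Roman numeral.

XLVII = 47
VI = 6
47 × 6 = 282

CCLXXXII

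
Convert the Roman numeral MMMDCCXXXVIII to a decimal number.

MMMDCCXXXVIII: M=1000, M=1000, M=1000, D=500, C=100, C=100, X=10, X=10, X=10, V=5, I=1, I=1, I=1
1000 + 1000 + 1000 + 500 + 100 + 100 + 10 + 10 + 10 + 5 + 1 + 1 + 1 = 3738

3738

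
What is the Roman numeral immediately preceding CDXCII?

CDXCII = 492; previous is 491

CDXCI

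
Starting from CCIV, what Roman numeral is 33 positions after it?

CCIV = 204
204 + 33 = 237

CCXXXVII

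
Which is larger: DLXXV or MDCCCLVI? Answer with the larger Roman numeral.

DLXXV = 575
MDCCCLVI = 1856
1856 is larger

MDCCCLVI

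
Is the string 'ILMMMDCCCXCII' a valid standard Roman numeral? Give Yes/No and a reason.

'ILMMMDCCCXCII': Invalid subtractive combination: IL

No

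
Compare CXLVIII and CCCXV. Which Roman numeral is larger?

CXLVIII = 148
CCCXV = 315
315 is larger

CCCXV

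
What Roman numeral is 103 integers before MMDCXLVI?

MMDCXLVI = 2646
2646 - 103 = 2543

MMDXLIII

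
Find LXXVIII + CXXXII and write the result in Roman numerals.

LXXVIII = 78
CXXXII = 132
78 + 132 = 210

CCX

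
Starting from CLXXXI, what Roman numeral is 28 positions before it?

CLXXXI = 181
181 - 28 = 153

CLIII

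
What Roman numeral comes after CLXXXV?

CLXXXV = 185; next is 186

CLXXXVI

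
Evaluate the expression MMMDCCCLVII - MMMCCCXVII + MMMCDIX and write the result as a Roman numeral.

MMMDCCCLVII = 3857, MMMCCCXVII = 3317, MMMCDIX = 3409
3857 - 3317 = 540
540 + 3409 = 3949

MMMCMXLIX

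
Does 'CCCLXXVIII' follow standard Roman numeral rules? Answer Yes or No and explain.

'CCCLXXVIII': Check the rules: uses only the symbols I, V, X, L, C, D, M; no symbol is repeated more than three times in a row; V, L and D each appear at most once; no smaller symbol precedes a larger one (values never increase from left to right). Value: C (100) + C (100) + C (100) + L (50) + X (10) + X (10) + V (5) + I (1) + I (1) + I (1) = 378. So it is a valid standard Roman numeral.

Yes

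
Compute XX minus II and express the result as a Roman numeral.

XX = 20
II = 2
20 - 2 = 18

XVIII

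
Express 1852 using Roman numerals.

Convert 1852 to Roman numerals:
  1852 contains 1×1000 (M)
  852 contains 1×500 (D)
  352 contains 3×100 (CCC)
  52 contains 1×50 (L)
  2 contains 2×1 (II)

MDCCCLII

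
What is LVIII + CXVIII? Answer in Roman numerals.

LVIII = 58
CXVIII = 118
58 + 118 = 176

CLXXVI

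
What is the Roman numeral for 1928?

Convert 1928 to Roman numerals:
  1928 contains 1×1000 (M)
  928 contains 1×900 (CM)
  28 contains 2×10 (XX)
  8 contains 1×5 (V)
  3 contains 3×1 (III)

MCMXXVIII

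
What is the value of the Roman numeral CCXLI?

CCXLI: C=100, C=100, XL=40, I=1
100 + 100 + 40 + 1 = 241

241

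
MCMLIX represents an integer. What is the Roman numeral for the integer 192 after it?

MCMLIX = 1959
1959 + 192 = 2151

MMCLI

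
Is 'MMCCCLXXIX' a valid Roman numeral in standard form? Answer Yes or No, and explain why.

'MMCCCLXXIX': Check the rules: uses only the symbols I, V, X, L, C, D, M; no symbol is repeated more than three times in a row; V, L and D each appear at most once; the only place a smaller symbol precedes a larger one is the allowed subtractive pair IX, the symbol right after such a pair (if any) is smaller than the pair's first symbol, and otherwise the values never increase from left to right. Value: M (1000) + M (1000) + C (100) + C (100) + C (100) + L (50) + X (10) + X (10) + IX (9) = 2379. So it is a valid standard Roman numeral.

Yes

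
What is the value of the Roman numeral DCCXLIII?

DCCXLIII: D=500, C=100, C=100, XL=40, I=1, I=1, I=1
500 + 100 + 100 + 40 + 1 + 1 + 1 = 743

743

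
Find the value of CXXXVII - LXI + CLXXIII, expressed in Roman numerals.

CXXXVII = 137, LXI = 61, CLXXIII = 173
137 - 61 = 76
76 + 173 = 249

CCXLIX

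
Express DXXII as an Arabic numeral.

DXXII: D=500, X=10, X=10, I=1, I=1
500 + 10 + 10 + 1 + 1 = 522

522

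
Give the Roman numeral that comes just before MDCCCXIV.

MDCCCXIV = 1814, so the previous integer is 1814 - 1 = 1813

MDCCCXIII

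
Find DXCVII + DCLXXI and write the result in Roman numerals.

DXCVII = 597
DCLXXI = 671
597 + 671 = 1268

MCCLXVIII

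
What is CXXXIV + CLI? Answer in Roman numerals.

CXXXIV = 134
CLI = 151
134 + 151 = 285

CCLXXXV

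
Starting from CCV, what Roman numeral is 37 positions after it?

CCV = 205
205 + 37 = 242

CCXLII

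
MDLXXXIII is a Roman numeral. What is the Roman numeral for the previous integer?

MDLXXXIII = 1583; previous is 1582

MDLXXXII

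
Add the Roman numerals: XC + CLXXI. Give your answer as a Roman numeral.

XC = 90
CLXXI = 171
90 + 171 = 261

CCLXI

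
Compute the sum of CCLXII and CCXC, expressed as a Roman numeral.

CCLXII = 262
CCXC = 290
262 + 290 = 552

DLII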